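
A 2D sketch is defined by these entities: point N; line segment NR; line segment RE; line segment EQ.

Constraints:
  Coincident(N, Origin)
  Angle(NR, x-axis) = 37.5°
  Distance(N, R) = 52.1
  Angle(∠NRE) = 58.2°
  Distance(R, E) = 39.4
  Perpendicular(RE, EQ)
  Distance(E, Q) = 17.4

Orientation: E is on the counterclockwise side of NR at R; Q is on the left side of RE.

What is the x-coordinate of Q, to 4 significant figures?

-1.673

N is at the origin; NR runs at 37.5° with length 52.1, so R = 52.1·(cos 37.5°, sin 37.5°) = (41.33, 31.72). ∠NRE = 58.2°, so RE runs at 37.5° + (180° − 58.2°) = 159.3° from the x-axis; with |RE| = 39.4, E = R + 39.4·(cos 159.3°, sin 159.3°) = (4.477, 45.64). RE is perpendicular to EQ; with |EQ| = 17.4 on the left of RE, Q = E + 17.4·(-0.3535, -0.9354) = (-1.673, 29.37). So Q.x = -1.673.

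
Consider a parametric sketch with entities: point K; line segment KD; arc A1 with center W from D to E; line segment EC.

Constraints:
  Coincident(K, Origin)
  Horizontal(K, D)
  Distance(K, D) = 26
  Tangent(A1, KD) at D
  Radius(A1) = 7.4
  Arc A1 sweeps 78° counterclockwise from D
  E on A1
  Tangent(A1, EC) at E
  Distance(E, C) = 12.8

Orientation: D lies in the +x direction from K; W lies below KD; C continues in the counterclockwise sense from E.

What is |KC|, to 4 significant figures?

24.44

K is at the origin; K and D share the same y with |KD| = 26.0 and D on the +x side, so D = (26.00, 0.000). A1 meets KD tangentially, so WD is at right angles to KD, so W = D + (0, -7.4) = (26.00, -7.400). On A1, D sits at bearing 90° from W; a 78° counterclockwise sweep puts E at bearing 168°, so E = W + 7.4·(cos 168°, sin 168°) = (18.76, -5.861). Tangency of A1 to EC means the radius WE is perpendicular to EC, so EC runs along (−sin 168°, cos 168°); with |EC| = 12.8, C = (16.10, -18.38). Then |KC| = |C − K| = 24.44.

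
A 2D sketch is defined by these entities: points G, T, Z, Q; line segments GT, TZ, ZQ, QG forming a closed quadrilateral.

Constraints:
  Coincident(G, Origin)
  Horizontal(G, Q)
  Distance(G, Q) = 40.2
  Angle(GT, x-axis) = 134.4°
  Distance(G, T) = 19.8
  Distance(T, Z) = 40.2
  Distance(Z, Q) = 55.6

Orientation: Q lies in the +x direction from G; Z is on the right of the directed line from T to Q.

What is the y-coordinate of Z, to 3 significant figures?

-25.8

Checks: |TZ| = 40.20 ✓; |ZQ| = 55.60 ✓.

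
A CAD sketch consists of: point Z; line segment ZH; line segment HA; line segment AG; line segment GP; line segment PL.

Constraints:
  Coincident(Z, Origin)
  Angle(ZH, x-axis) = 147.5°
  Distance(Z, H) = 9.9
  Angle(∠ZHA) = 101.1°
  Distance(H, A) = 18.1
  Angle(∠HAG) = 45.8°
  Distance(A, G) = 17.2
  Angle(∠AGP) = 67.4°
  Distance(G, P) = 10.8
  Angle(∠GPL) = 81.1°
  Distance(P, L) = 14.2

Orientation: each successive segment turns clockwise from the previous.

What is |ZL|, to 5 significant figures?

20.591

Z is at the origin; ZH runs at 147.5° with length 9.9, so H = (-8.3496, 5.3193). ∠ZHA = 101.1° gives HA at 68.600° from the x-axis; with |HA| = 18.1, A = (-1.7453, 22.171). ∠HAG = 45.8° gives AG at -65.600° from the x-axis; with |AG| = 17.2, G = (5.3601, 6.5076). ∠AGP = 67.4° gives GP at -178.20° from the x-axis; with |GP| = 10.8, P = (-5.4346, 6.1684). ∠GPL = 81.1° gives PL at 82.900° from the x-axis; with |PL| = 14.2, L = (-3.6794, 20.259). Then |ZL| = |L − Z| = 20.591.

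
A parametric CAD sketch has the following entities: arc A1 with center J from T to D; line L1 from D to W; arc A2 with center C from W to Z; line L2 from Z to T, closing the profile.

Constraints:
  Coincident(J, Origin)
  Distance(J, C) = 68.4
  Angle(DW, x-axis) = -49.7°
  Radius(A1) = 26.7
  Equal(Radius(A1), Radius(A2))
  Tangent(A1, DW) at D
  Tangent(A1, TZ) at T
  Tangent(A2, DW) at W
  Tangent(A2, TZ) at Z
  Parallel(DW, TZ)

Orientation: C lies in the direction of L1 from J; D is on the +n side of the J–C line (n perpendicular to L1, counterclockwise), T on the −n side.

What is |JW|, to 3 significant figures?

73.4

The slot axis is L1's direction at -49.7°, so u = (cos -49.7°, sin -49.7°) = (0.647, -0.763) and n = (−sin -49.7°, cos -49.7°) = (0.763, 0.647). J is at the origin and C lies 68.4 along u from J, so C = 68.4·u = (44.2, -52.2). Tangency of A1 to both parallel lines with radius 26.7 puts D and T at J ± 26.7·n: D = (20.4, 17.3), T = (-20.4, -17.3). Equal radii place W and Z the same way about C: W = C + 26.7·n = (64.6, -34.9), Z = C − 26.7·n = (23.9, -69.4). Then |JW| = |W − J| = 73.4.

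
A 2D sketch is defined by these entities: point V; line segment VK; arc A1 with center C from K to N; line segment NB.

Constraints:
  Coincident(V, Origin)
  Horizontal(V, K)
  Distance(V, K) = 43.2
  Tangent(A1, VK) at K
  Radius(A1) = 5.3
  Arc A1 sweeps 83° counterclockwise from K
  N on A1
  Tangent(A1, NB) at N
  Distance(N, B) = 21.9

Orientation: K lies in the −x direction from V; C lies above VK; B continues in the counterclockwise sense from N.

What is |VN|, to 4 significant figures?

38.22

The tangent condition forces CK to be normal to VK, so C = K + (0, 5.3) = (-43.20, 5.300). On A1, K sits at bearing -90° from C; an 83° counterclockwise sweep puts N at bearing -7°, so N = C + 5.3·(cos -7°, sin -7°) = (-37.94, 4.654). Then |VN| = |N − V| = 38.22.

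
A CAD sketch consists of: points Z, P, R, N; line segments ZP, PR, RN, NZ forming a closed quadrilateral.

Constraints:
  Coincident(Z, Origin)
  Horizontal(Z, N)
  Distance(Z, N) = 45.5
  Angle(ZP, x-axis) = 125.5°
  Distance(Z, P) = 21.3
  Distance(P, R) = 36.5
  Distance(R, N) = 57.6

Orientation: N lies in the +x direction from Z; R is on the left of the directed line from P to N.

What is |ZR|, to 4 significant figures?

46.96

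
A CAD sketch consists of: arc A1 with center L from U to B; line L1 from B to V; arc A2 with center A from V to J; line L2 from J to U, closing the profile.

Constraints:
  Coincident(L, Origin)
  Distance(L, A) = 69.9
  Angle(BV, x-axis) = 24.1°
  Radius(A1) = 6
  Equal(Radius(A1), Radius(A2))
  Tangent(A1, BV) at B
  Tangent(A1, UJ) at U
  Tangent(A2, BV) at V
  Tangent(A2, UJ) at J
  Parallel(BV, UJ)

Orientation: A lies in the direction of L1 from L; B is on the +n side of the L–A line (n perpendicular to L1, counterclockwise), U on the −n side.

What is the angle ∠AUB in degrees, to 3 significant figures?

85.1°

The slot axis is L1's direction at 24.1°, so u = (cos 24.1°, sin 24.1°) = (0.913, 0.408) and n = (−sin 24.1°, cos 24.1°) = (-0.408, 0.913). L is at the origin and A lies 69.9 along u from L, so A = 69.9·u = (63.8, 28.5). Tangency of A1 to both parallel lines with radius 6.0 puts B and U at L ± 6.0·n: B = (-2.45, 5.48), U = (2.45, -5.48). Then cos ∠AUB = UA·UB / (|UA||UB|), giving 85.1°.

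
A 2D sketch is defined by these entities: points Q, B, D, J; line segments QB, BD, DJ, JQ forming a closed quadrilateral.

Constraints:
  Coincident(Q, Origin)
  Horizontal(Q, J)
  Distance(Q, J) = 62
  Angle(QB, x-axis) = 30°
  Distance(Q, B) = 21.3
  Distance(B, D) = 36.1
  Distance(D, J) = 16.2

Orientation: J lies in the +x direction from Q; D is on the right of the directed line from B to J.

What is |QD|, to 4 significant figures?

49.49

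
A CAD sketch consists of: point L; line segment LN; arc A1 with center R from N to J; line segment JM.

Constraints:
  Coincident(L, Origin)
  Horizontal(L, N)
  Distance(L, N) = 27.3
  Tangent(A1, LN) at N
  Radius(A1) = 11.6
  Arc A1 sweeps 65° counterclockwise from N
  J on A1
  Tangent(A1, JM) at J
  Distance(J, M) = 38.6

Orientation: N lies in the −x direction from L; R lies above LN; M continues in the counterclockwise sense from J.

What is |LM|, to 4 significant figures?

41.68

On A1, N sits at bearing -90° from R; a 65° counterclockwise sweep puts J at bearing -25°, so J = R + 11.6·(cos -25°, sin -25°) = (-16.79, 6.698). The tangent condition forces RJ to be normal to JM, so JM runs along (−sin -25°, cos -25°); with |JM| = 38.6, M = (-0.4738, 41.68). Then |LM| = |M − L| = 41.68.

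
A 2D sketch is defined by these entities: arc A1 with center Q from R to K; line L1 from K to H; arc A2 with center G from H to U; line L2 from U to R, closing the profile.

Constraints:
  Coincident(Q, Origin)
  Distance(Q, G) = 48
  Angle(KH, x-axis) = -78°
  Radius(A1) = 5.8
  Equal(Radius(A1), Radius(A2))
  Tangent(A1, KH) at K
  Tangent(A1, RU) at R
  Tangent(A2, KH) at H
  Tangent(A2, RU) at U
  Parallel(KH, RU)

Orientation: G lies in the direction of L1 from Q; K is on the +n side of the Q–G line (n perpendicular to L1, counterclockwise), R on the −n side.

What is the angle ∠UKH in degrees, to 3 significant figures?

13.6°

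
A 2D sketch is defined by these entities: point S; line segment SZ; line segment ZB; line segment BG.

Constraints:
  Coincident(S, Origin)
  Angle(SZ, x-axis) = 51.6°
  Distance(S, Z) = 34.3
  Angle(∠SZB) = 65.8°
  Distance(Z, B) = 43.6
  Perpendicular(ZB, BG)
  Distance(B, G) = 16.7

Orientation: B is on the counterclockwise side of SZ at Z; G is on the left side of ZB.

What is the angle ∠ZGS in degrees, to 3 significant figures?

47.2°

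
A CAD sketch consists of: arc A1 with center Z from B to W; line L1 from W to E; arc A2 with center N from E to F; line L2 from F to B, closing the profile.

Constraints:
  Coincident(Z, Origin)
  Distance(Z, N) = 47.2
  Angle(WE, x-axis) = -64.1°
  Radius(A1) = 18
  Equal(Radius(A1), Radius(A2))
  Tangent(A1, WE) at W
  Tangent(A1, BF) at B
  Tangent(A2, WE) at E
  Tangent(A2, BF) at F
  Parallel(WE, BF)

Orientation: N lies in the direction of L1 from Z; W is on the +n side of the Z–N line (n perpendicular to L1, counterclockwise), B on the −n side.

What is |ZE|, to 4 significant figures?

50.52

The slot axis is L1's direction at -64.1°, so u = (cos -64.1°, sin -64.1°) = (0.4368, -0.8996) and n = (−sin -64.1°, cos -64.1°) = (0.8996, 0.4368). Z is at the origin and N lies 47.2 along u from Z, so N = 47.2·u = (20.62, -42.46). Tangency of A1 to both parallel lines with radius 18.0 puts W and B at Z ± 18.0·n: W = (16.19, 7.862), B = (-16.19, -7.862). Equal radii place E and F the same way about N: E = N + 18.0·n = (36.81, -34.60), F = N − 18.0·n = (4.425, -50.32). Then |ZE| = |E − Z| = 50.52.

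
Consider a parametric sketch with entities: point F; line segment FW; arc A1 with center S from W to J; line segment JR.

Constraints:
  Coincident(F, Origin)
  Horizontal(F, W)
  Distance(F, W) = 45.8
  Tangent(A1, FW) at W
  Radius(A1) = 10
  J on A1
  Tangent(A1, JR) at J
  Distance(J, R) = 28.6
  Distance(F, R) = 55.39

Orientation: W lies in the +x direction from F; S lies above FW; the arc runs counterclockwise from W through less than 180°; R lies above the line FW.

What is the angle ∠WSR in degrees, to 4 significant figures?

166.7°

Checks: |SW| = 10.00 ✓; |SJ| = 10.00 ✓; ∠(SJ, JR) = 90.00° ✓; |JR| = 28.60 ✓; |FR| = 55.39 ✓.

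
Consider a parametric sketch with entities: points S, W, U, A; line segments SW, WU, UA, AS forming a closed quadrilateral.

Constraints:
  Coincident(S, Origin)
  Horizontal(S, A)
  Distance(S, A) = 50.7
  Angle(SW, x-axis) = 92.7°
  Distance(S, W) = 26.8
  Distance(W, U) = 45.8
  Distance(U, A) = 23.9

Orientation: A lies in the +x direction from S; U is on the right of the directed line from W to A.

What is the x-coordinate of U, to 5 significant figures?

28.265

Checks: |WU| = 45.80 ✓; |UA| = 23.90 ✓.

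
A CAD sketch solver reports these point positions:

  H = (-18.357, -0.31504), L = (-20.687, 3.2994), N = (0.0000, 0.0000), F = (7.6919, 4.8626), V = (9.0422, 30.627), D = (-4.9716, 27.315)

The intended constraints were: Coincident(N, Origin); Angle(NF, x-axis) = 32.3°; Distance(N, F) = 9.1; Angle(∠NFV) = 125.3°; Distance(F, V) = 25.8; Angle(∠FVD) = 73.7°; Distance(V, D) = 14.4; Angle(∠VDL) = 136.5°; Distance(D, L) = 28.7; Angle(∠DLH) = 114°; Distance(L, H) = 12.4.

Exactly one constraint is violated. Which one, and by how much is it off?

Distance(L, H) = 12.4 — off by 8.10.

N = (0.00, 0.00) ✓; NF at 32.30° ✓; |NF| = 9.100 ✓; ∠NFV = 125.3° ✓; |FV| = 25.80 ✓; ∠FVD = 73.70° ✓; |VD| = 14.40 ✓; ∠VDL = 136.5° ✓; |DL| = 28.70 ✓; ∠DLH = 114.0° ✓; |LH| = 4.300 ✗.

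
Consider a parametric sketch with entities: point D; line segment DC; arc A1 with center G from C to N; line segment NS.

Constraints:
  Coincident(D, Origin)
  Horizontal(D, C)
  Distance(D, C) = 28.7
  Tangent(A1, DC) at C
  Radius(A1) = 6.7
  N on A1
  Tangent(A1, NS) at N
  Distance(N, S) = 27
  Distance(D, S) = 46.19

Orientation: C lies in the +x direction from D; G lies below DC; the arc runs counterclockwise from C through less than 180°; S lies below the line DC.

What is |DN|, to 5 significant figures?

24.005

D is at the origin; DC is horizontal with |DC| = 28.7 and C on the +x side, so C = (28.700, 0.0000). Tangency of A1 to DC means the radius GC is perpendicular to DC, so G = C + (0, -6.7) = (28.700, -6.7000). Since GN ⟂ NS (tangency), |GS| = √(6.7² + 27.0²) = 27.819 regardless of where N sits on A1. So S lies on both circle(D, 46.19) and circle(G, 27.819); the below-DC intersection is S = (30.779, -34.441). N is the foot of the tangent from S: N = (22.336, -8.7950).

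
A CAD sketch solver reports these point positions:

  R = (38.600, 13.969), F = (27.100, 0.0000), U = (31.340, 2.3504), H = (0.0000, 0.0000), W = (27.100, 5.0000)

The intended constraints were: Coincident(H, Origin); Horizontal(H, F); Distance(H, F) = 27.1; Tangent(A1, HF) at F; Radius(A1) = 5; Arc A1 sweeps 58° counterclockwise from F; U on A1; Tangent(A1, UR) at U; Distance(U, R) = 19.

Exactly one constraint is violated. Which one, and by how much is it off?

Distance(U, R) = 19 — off by 5.30.

H = (0.00, 0.00) ✓; H.y = 0.00, F.y = 0.00 ✓; |HF| = 27.10 ✓; ∠(WF, FH) = 90.00° ✓; |WF| = 5.000 ✓; bearing(W→U) − bearing(W→F) = 58.00° ✓; |WU| = 5.000 ✓; ∠(WU, UR) = 90.00° ✓; |UR| = 13.70 ✗.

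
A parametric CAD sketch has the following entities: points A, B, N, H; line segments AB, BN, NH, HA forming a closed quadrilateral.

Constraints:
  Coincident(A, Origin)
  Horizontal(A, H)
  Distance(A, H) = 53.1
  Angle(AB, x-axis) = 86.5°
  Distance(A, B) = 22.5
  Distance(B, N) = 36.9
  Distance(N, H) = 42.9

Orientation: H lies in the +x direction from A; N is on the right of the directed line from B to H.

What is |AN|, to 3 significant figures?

17.7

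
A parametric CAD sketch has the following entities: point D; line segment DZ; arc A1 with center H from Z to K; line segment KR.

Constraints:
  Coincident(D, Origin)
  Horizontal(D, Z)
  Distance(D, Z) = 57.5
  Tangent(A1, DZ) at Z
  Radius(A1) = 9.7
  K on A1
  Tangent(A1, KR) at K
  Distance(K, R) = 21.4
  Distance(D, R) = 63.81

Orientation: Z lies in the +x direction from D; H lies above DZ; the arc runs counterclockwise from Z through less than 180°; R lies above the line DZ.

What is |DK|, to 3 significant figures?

67.4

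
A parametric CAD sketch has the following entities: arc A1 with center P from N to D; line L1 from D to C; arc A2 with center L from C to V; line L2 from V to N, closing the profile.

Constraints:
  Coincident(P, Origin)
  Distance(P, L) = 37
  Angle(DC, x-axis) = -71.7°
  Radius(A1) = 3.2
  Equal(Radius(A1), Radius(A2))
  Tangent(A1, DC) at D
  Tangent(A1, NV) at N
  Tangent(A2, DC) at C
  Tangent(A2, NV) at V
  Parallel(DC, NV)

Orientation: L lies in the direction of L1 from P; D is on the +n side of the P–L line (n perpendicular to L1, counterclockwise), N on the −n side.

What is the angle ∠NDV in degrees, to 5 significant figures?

80.186°

The slot axis is L1's direction at -71.7°, so u = (cos -71.7°, sin -71.7°) = (0.31399, -0.94943) and n = (−sin -71.7°, cos -71.7°) = (0.94943, 0.31399). P is at the origin and L lies 37.0 along u from P, so L = 37.0·u = (11.618, -35.129). Tangency of A1 to both parallel lines with radius 3.2 puts D and N at P ± 3.2·n: D = (3.0382, 1.0048), N = (-3.0382, -1.0048). Equal radii place C and V the same way about L: C = L + 3.2·n = (14.656, -34.124), V = L − 3.2·n = (8.5796, -36.134). Then cos ∠NDV = DN·DV / (|DN||DV|), giving 80.186°.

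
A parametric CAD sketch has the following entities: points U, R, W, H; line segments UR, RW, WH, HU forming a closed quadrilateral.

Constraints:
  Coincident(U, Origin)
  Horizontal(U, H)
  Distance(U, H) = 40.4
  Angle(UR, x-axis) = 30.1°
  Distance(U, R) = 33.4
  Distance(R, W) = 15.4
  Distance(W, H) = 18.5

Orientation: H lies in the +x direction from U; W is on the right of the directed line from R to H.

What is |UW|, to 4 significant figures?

22.32

Checks: |RW| = 15.40 ✓; |WH| = 18.50 ✓.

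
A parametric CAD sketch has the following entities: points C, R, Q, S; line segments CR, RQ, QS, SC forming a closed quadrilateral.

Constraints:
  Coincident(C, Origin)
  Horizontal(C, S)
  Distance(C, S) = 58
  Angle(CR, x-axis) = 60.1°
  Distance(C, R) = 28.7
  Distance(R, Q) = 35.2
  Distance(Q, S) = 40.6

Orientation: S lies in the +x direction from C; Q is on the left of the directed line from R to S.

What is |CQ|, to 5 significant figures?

60.715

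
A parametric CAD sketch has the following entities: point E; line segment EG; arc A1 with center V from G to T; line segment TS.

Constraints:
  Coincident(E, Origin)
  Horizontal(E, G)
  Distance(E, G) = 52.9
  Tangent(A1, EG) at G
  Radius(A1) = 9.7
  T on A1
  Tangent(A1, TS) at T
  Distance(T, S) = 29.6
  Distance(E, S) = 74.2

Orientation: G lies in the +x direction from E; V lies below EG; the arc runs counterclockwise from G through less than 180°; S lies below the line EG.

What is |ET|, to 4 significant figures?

47.77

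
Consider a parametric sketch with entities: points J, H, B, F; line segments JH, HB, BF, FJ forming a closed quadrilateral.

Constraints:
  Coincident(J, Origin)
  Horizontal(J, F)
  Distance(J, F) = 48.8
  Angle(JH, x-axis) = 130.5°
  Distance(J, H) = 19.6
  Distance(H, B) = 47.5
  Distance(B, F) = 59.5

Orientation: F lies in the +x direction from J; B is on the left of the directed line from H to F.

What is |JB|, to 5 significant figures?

54.131

J is at the origin; J and F share the same y with |JF| = 48.8 and F in +x, so F = (48.8, 0). JH runs at 130.5° with |JH| = 19.6, so H = (-12.729, 14.904). B is determined by |HB| = 47.5 and |BF| = 59.5 together: it lies at the intersection of circle(H, 47.5) and circle(F, 59.5). With |HF| = 63.309, the foot of the radical line on HF is 21.513 from H and the perpendicular offset is √(47.5² − 21.513²) = 42.349. Taking the left-of-HF solution: B = (18.149, 50.998).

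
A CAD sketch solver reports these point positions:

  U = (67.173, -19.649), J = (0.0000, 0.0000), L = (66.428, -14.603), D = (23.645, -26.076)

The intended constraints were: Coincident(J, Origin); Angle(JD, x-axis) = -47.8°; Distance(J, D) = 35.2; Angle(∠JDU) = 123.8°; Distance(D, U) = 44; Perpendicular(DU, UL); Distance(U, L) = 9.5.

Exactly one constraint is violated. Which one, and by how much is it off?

Distance(U, L) = 9.5 — off by 4.40.

J = (0.00, 0.00) ✓; JD at -47.80° ✓; |JD| = 35.20 ✓; ∠JDU = 123.8° ✓; |DU| = 44.00 ✓; ∠(DU, UL) = 90.00° ✓; |UL| = 5.101 ✗.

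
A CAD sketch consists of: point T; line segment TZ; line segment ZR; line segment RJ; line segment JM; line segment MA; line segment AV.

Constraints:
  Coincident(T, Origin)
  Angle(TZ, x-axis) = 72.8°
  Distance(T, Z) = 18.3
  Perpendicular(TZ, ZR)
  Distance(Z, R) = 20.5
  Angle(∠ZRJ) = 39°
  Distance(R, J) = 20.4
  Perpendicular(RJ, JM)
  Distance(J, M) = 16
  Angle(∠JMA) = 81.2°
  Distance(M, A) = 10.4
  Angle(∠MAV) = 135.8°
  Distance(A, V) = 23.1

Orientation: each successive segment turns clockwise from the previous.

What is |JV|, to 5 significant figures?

24.515

∠JMA = 81.2° gives MA at 13.000° from the x-axis; with |MA| = 10.4, A = (10.245, 21.039). ∠MAV = 135.8° gives AV at -31.200° from the x-axis; with |AV| = 23.1, V = (30.004, 9.0725). Then |JV| = |V − J| = 24.515.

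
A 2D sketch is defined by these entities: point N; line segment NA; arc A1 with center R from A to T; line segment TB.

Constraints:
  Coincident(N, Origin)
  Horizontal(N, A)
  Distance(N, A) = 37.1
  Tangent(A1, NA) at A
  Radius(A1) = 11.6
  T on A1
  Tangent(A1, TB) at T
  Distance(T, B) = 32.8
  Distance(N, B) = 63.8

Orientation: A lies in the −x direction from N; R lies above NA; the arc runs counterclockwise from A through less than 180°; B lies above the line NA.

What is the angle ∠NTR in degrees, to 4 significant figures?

114.9°

Checks: ∠(RA, AN) = 90.00° ✓; |RT| = 11.60 ✓; ∠(RT, TB) = 90.00° ✓; |TB| = 32.80 ✓; |NB| = 63.80 ✓.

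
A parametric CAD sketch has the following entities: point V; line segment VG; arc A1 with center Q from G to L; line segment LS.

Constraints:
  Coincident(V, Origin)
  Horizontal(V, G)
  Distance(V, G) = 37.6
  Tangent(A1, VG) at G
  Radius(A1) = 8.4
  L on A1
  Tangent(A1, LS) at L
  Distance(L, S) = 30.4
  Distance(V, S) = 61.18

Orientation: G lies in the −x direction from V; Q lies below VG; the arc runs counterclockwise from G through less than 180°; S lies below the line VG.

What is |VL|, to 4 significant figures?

46.66

V is at the origin; VG is horizontal with |VG| = 37.6 and G on the −x side, so G = (-37.60, 0.000). Tangency of A1 to VG means the radius QG is perpendicular to VG, so Q = G + (0, -8.4) = (-37.60, -8.400). Since QL ⟂ LS (tangency), |QS| = √(8.4² + 30.4²) = 31.54 regardless of where L sits on A1. So S lies on both circle(V, 61.18) and circle(Q, 31.54); the below-VG intersection is S = (-47.74, -38.27). L is the foot of the tangent from S: L = (-45.99, -7.917).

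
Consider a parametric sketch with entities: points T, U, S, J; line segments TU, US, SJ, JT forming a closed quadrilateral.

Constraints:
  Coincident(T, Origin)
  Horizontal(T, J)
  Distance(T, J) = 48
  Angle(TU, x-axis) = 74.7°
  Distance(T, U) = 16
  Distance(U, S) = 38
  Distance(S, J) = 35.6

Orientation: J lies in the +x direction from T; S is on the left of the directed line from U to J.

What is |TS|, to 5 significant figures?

50.523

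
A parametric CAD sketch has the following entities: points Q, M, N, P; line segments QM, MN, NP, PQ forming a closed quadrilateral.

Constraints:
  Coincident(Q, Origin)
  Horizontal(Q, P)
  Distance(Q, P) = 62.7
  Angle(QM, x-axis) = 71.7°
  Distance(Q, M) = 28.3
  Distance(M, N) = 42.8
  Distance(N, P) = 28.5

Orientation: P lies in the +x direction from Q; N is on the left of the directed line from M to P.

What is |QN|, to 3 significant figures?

58.0

Q is at the origin; Q and P share the same y with |QP| = 62.7 and P in +x, so P = (62.7, 0). QM runs at 71.7° with |QM| = 28.3, so M = (8.89, 26.9). N is determined by |MN| = 42.8 and |NP| = 28.5 together: it lies at the intersection of circle(M, 42.8) and circle(P, 28.5). With |MP| = 60.1, the foot of the radical line on MP is 38.5 from M and the perpendicular offset is √(42.8² − 38.5²) = 18.6. Taking the left-of-MP solution: N = (51.7, 26.3).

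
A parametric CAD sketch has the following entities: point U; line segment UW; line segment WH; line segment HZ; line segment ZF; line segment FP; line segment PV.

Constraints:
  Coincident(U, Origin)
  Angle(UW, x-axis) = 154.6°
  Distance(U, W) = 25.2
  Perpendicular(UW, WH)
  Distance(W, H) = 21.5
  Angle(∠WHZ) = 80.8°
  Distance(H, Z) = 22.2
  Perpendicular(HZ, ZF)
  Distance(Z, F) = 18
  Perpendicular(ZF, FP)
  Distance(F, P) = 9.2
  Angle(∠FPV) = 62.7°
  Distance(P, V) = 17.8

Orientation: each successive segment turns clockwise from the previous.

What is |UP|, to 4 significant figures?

15.33

U is at the origin; UW runs at 154.6° with length 25.2, so W = (-22.76, 10.81). The perpendicularity gives WH at right angles to UW, so WH runs at 64.60°; with |WH| = 21.5, H = (-13.54, 30.23). ∠WHZ = 80.8° gives HZ at -34.60° from the x-axis; with |HZ| = 22.2, Z = (4.732, 17.62). HZ ⟂ ZF, so ZF runs at -124.6°; with |ZF| = 18.0, F = (-5.490, 2.808). The perpendicularity gives FP at right angles to ZF, so FP runs at 145.4°; with |FP| = 9.2, P = (-13.06, 8.032). Then |UP| = |P − U| = 15.33.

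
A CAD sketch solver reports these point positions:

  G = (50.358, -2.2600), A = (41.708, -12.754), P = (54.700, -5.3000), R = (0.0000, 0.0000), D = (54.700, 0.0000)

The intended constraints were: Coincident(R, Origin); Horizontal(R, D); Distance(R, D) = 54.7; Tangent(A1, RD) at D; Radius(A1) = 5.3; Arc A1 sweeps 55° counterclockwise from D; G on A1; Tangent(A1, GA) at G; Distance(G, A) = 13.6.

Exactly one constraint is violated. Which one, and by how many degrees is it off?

Tangent(A1, GA) at G — off by 4.50°.

R = (0.00, 0.00) ✓; R.y = 0.00, D.y = 0.00 ✓; |RD| = 54.70 ✓; ∠(PD, DR) = 90.00° ✓; |PD| = 5.300 ✓; bearing(P→G) − bearing(P→D) = 55.00° ✓; |PG| = 5.300 ✓; ∠(PG, GA) = 94.50° ✗; |GA| = 13.60 ✓.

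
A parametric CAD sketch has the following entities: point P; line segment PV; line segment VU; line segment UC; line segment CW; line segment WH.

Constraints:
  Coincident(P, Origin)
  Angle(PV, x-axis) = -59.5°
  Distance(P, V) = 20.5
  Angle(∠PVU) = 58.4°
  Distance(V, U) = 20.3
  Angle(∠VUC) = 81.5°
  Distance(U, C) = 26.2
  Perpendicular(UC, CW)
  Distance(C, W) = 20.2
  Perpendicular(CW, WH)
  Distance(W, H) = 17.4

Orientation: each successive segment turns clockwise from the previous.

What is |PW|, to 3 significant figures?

15.3

P is at the origin; PV runs at -59.5° with length 20.5, so V = (10.4, -17.7). ∠PVU = 58.4° gives VU at 179° from the x-axis; with |VU| = 20.3, U = (-9.89, -17.3). ∠VUC = 81.5° gives UC at 80.4° from the x-axis; with |UC| = 26.2, C = (-5.52, 8.56). The perpendicularity gives CW at right angles to UC, so CW runs at -9.60°; with |CW| = 20.2, W = (14.4, 5.19). Then |PW| = |W − P| = 15.3.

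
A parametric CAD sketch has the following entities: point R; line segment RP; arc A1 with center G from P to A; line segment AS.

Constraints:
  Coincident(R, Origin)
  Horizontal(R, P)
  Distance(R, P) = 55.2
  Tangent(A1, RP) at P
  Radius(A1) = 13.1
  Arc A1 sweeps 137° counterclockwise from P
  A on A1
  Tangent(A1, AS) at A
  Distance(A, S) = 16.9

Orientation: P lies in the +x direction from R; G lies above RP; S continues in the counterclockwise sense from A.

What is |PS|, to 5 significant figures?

34.378

R is at the origin; R and P share the same y with |RP| = 55.2 and P on the +x side, so P = (55.200, 0.0000). Tangency of A1 to RP means the radius GP is perpendicular to RP, so G = P + (0, 13.1) = (55.200, 13.100). On A1, P sits at bearing -90° from G; a 137° counterclockwise sweep puts A at bearing 47°, so A = G + 13.1·(cos 47°, sin 47°) = (64.134, 22.681). A1 meets AS tangentially, so GA is at right angles to AS, so AS runs along (−sin 47°, cos 47°); with |AS| = 16.9, S = (51.774, 34.207). Then |PS| = |S − P| = 34.378.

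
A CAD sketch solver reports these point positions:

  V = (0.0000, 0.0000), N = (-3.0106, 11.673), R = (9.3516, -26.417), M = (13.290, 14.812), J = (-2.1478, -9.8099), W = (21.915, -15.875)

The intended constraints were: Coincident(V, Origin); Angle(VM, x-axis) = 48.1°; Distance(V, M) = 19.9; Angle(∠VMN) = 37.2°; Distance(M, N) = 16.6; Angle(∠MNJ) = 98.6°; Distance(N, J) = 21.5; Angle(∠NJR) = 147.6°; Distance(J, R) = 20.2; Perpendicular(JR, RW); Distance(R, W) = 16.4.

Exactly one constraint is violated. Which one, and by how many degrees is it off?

Perpendicular(JR, RW) — off by 5.30°.

V = (0.00, 0.00) ✓; VM at 48.10° ✓; |VM| = 19.90 ✓; ∠VMN = 37.20° ✓; |MN| = 16.60 ✓; ∠MNJ = 98.60° ✓; |NJ| = 21.50 ✓; ∠NJR = 147.6° ✓; |JR| = 20.20 ✓; ∠(JR, RW) = 95.30° ✗; |RW| = 16.40 ✓.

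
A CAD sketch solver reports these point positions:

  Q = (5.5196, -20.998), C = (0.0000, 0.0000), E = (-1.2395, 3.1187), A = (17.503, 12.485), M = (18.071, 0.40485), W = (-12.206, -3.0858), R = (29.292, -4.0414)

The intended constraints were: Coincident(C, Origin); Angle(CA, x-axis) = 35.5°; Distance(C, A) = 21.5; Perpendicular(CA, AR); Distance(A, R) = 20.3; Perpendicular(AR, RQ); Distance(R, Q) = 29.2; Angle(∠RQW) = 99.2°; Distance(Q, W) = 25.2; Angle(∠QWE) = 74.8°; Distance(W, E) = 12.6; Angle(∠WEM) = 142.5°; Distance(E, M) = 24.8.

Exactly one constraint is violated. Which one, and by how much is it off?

Distance(E, M) = 24.8 — off by 5.30.

C = (0.00, 0.00) ✓; CA at 35.50° ✓; |CA| = 21.50 ✓; ∠(CA, AR) = 90.00° ✓; |AR| = 20.30 ✓; ∠(AR, RQ) = 90.00° ✓; |RQ| = 29.20 ✓; ∠RQW = 99.20° ✓; |QW| = 25.20 ✓; ∠QWE = 74.80° ✓; |WE| = 12.60 ✓; ∠WEM = 142.5° ✓; |EM| = 19.50 ✗.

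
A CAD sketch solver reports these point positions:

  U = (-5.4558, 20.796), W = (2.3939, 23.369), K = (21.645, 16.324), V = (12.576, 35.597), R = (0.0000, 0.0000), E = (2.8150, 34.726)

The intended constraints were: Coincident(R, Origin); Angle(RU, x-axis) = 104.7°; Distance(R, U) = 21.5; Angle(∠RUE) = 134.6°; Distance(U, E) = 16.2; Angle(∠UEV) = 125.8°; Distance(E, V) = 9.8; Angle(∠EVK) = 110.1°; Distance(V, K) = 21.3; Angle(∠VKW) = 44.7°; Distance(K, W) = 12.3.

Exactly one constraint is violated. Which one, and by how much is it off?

Distance(K, W) = 12.3 — off by 8.20.

R = (0.00, 0.00) ✓; RU at 104.7° ✓; |RU| = 21.50 ✓; ∠RUE = 134.6° ✓; |UE| = 16.20 ✓; ∠UEV = 125.8° ✓; |EV| = 9.800 ✓; ∠EVK = 110.1° ✓; |VK| = 21.30 ✓; ∠VKW = 44.70° ✓; |KW| = 20.50 ✗.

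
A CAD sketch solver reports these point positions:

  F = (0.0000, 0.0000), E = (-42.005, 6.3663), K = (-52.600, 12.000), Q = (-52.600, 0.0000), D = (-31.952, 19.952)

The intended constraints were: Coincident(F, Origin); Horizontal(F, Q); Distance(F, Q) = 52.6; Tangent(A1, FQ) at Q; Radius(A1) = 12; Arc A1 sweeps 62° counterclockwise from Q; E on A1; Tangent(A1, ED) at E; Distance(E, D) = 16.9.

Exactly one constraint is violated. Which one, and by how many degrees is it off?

Tangent(A1, ED) at E — off by 8.50°.

F = (0.00, 0.00) ✓; F.y = 0.00, Q.y = 0.00 ✓; |FQ| = 52.60 ✓; ∠(KQ, QF) = 90.00° ✓; |KQ| = 12.00 ✓; bearing(K→E) − bearing(K→Q) = 62.00° ✓; |KE| = 12.00 ✓; ∠(KE, ED) = 98.50° ✗; |ED| = 16.90 ✓.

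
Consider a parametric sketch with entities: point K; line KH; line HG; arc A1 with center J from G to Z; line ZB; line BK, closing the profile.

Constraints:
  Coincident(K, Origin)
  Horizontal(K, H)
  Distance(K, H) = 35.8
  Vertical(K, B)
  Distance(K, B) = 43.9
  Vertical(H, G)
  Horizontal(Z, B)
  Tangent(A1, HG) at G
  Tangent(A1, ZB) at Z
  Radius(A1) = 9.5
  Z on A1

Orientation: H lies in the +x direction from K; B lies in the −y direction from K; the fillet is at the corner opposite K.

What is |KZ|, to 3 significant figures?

51.2

K is at the origin; K and H share the same y with |KH| = 35.8 and H on the +x side, so H = (35.8, 0.00). KB is vertical with |KB| = 43.9 and B on the −y side, so B = (0.00, -43.9). The virtual corner opposite K is at (35.8, -43.9). The tangent condition forces JG to be normal to HG and tangency of A1 to ZB means the radius JZ is perpendicular to ZB, with radius 9.5, so the center J sits 9.5 in from both sides at J = (26.3, -34.4). That places the tangent points at G = (35.8, -34.4) on HG and Z = (26.3, -43.9) on ZB. Then |KZ| = |Z − K| = 51.2.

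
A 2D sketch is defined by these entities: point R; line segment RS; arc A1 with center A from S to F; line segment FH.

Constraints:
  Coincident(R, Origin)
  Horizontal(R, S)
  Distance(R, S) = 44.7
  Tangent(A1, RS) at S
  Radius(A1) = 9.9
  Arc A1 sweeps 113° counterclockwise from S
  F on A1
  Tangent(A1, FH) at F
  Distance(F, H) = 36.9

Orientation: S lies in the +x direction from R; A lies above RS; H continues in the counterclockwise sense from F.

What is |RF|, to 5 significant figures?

55.546

R is at the origin; R and S share the same y with |RS| = 44.7 and S on the +x side, so S = (44.700, 0.0000). Since A1 is tangent to RS there, AS ⟂ RS, so A = S + (0, 9.9) = (44.700, 9.9000). On A1, S sits at bearing -90° from A; a 113° counterclockwise sweep puts F at bearing 23°, so F = A + 9.9·(cos 23°, sin 23°) = (53.813, 13.768). Then |RF| = |F − R| = 55.546.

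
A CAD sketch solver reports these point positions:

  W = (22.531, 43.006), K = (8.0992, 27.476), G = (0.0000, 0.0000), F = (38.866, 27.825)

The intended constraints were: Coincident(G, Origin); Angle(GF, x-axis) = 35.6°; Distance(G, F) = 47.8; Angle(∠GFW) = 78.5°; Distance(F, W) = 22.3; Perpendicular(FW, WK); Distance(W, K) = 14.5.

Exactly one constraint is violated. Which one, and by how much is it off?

Distance(W, K) = 14.5 — off by 6.70.

G = (0.00, 0.00) ✓; GF at 35.60° ✓; |GF| = 47.80 ✓; ∠GFW = 78.50° ✓; |FW| = 22.30 ✓; ∠(FW, WK) = 90.00° ✓; |WK| = 21.20 ✗.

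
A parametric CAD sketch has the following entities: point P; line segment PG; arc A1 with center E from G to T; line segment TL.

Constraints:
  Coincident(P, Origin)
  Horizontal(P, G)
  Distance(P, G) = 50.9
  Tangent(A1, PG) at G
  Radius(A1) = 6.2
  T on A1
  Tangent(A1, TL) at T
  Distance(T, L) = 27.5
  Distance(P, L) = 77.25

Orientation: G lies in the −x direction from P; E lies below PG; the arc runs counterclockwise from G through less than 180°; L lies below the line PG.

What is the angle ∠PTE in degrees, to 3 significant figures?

44.1°

Checks: ∠(EG, GP) = 90.00° ✓; |ET| = 6.200 ✓; ∠(ET, TL) = 90.00° ✓; |TL| = 27.50 ✓; |PL| = 77.25 ✓.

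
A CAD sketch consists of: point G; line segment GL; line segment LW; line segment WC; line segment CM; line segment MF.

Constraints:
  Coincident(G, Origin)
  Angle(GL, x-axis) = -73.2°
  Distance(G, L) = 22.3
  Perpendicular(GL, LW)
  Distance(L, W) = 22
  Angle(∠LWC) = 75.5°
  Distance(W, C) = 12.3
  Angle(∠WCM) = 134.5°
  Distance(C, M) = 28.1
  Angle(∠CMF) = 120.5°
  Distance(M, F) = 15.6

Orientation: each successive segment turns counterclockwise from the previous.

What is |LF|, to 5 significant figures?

26.358

G is at the origin; GL runs at -73.2° with length 22.3, so L = (6.4454, -21.348). GL ⟂ LW, so LW runs at 16.800°; with |LW| = 22.0, W = (27.506, -14.990). ∠LWC = 75.5° gives WC at 121.30° from the x-axis; with |WC| = 12.3, C = (21.116, -4.4797). ∠WCM = 134.5° gives CM at 166.80° from the x-axis; with |CM| = 28.1, M = (-6.2412, 1.9370). ∠CMF = 120.5° gives MF at -133.70° from the x-axis; with |MF| = 15.6, F = (-17.019, -9.3413). Then |LF| = |F − L| = 26.358.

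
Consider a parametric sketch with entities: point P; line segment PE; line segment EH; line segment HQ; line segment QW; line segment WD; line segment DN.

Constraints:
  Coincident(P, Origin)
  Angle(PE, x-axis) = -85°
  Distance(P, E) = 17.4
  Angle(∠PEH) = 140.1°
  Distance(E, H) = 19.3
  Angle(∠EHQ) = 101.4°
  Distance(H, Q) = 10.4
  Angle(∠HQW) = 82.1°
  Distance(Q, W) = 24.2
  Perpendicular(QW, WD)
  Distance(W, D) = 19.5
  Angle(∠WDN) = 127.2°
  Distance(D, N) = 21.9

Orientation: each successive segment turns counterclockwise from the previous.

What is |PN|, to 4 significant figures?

42.17

QW is perpendicular to WD, so WD runs at -138.6°; with |WD| = 19.5, D = (-6.819, -20.01). ∠WDN = 127.2° gives DN at -85.80° from the x-axis; with |DN| = 21.9, N = (-5.215, -41.85). Then |PN| = |N − P| = 42.17.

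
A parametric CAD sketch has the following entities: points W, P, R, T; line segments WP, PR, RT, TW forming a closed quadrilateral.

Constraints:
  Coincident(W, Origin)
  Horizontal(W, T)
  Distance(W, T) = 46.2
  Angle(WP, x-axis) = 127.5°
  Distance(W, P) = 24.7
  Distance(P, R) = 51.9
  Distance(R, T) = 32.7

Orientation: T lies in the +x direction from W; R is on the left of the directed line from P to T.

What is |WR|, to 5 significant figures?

47.171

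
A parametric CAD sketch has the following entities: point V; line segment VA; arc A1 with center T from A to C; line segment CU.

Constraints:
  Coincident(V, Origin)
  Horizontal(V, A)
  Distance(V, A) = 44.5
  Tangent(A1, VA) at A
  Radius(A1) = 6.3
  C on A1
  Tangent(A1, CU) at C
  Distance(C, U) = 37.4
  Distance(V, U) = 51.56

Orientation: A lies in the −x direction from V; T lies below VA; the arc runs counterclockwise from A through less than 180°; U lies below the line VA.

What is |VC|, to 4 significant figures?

50.80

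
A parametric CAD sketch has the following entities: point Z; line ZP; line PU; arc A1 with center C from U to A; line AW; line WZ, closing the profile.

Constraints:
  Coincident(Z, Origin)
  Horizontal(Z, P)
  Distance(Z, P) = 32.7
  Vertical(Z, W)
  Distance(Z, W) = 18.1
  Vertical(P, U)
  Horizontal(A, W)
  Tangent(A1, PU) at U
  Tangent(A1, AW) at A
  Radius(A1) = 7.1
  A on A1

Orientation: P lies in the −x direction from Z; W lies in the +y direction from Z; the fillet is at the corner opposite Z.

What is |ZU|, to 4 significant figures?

34.50

The virtual corner opposite Z is at (-32.70, 18.10). A1 meets PU tangentially, so CU is at right angles to PU and A1 meets AW tangentially, so CA is at right angles to AW, with radius 7.1, so the center C sits 7.1 in from both sides at C = (-25.60, 11.00). That places the tangent points at U = (-32.70, 11.00) on PU and A = (-25.60, 18.10) on AW. Then |ZU| = |U − Z| = 34.50.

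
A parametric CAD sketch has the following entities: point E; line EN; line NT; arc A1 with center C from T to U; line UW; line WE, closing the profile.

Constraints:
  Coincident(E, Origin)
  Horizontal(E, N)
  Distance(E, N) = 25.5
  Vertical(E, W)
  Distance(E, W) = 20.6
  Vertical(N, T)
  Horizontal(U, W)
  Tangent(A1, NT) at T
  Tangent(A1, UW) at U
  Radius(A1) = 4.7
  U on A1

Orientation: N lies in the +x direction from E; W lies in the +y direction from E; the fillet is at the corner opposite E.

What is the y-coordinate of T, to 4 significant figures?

15.90

E is at the origin; EN is horizontal with |EN| = 25.5 and N on the +x side, so N = (25.50, 0.000). EW is vertical with |EW| = 20.6 and W on the +y side, so W = (0.000, 20.60). The virtual corner opposite E is at (25.50, 20.60). The tangent condition forces CT to be normal to NT and since A1 is tangent to UW there, CU ⟂ UW, with radius 4.7, so the center C sits 4.7 in from both sides at C = (20.80, 15.90). That places the tangent points at T = (25.50, 15.90) on NT and U = (20.80, 20.60) on UW. So T.y = 15.90.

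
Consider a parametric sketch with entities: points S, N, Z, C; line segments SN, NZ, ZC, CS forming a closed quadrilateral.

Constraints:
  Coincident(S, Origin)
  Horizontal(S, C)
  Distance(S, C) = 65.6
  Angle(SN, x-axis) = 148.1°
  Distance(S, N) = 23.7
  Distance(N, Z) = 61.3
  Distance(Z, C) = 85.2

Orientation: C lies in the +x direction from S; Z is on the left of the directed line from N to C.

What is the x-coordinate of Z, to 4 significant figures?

10.95

S is at the origin; S and C share the same y with |SC| = 65.6 and C in +x, so C = (65.6, 0). SN runs at 148.1° with |SN| = 23.7, so N = (-20.12, 12.52). Z is determined by |NZ| = 61.3 and |ZC| = 85.2 together: it lies at the intersection of circle(N, 61.3) and circle(C, 85.2). With |NC| = 86.63, the foot of the radical line on NC is 23.11 from N and the perpendicular offset is √(61.3² − 23.11²) = 56.78. Taking the left-of-NC solution: Z = (10.95, 65.37).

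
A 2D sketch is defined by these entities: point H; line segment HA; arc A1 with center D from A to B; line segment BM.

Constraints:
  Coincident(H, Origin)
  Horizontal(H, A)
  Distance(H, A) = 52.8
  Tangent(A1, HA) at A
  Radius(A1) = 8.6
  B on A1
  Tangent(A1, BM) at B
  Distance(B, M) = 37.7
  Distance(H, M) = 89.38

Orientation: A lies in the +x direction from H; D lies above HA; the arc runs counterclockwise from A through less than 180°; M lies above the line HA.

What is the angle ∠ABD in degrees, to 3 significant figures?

64.6°

Checks: |DB| = 8.600 ✓; ∠(DB, BM) = 90.00° ✓; |BM| = 37.70 ✓; |HM| = 89.38 ✓.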